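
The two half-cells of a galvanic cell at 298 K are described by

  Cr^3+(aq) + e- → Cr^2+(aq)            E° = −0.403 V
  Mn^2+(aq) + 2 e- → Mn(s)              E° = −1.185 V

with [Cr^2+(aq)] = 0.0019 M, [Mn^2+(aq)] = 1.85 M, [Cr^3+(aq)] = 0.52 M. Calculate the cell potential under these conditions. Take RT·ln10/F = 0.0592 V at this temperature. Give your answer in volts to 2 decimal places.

The Cr³⁺/Cr²⁺ couple has the more positive E°, so it is the cathode; Mn²⁺/Mn is the anode.
The standard potential is −0.403 − (−1.185) = +0.782 V and the balanced reaction transfers n = 2 electrons.
For the overall reaction 2 Cr^3+(aq) + Mn(s) → 2 Cr^2+(aq) + Mn^2+(aq), Q = ([Cr^2+(aq)]^2·[Mn^2+(aq)]) / [Cr^3+(aq)]^2 = 2.47×10^−5, giving log Q = −4.607.
By the Nernst equation, E = +0.782 − (0.0592/2)·(−4.607) = +0.92 V.

+0.92 V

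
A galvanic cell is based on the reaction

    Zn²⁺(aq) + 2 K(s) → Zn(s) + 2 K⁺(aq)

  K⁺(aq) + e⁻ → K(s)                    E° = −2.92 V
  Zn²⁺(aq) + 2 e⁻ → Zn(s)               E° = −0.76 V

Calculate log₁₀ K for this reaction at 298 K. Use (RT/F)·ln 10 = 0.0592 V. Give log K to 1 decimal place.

log K = 73.0

The Zn²⁺/Zn couple is reduced (cathode); E°cell = −0.76 − (−2.92) = +2.16 V with n = 2.
At equilibrium E = 0, so log K = nE°cell / 0.0592 = (2)(+2.16) / 0.0592 = 73.0.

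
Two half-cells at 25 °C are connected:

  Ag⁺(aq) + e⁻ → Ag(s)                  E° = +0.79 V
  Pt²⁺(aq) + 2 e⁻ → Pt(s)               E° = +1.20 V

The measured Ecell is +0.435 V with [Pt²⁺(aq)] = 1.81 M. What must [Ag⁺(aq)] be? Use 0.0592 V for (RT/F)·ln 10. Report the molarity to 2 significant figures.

The Pt²⁺/Pt couple has the larger reduction potential, so it is the cathode: E°cell = +1.20 − (+0.79) = +0.41 V and n = 2.
Since E = E° − (0.0592/n)·log Q, log Q = n(E° − E)/0.0592 = −0.845.
The balanced reaction is Pt²⁺(aq) + 2 Ag(s) → Pt(s) + 2 Ag⁺(aq), so Q = [Ag⁺(aq)]^2 / [Pt²⁺(aq)].
Substituting the known concentrations and solving, log [Ag⁺(aq)] = −0.294 and [Ag⁺(aq)] = 0.51 M.

0.51 M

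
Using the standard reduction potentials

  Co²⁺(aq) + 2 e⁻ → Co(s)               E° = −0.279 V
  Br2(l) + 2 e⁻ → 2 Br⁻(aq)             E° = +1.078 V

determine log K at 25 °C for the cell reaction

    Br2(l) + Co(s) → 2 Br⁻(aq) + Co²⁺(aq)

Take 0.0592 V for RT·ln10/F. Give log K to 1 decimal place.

The Br₂/Br⁻ couple is reduced (cathode); E°cell = +1.078 − (−0.279) = +1.357 V with n = 2.
At equilibrium E = 0, so log K = nE°cell / 0.0592 = (2)(+1.357) / 0.0592 = 45.8.

log K = 45.8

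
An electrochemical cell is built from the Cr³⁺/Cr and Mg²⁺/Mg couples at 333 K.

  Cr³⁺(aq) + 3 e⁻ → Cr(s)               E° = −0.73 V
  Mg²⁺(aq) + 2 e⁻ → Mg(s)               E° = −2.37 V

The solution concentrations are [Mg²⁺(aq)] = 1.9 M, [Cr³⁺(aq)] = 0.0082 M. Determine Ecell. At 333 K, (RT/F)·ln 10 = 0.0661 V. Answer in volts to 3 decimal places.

Cr³⁺/Cr is reduced (cathode, E° = −0.73 V) and Mg²⁺/Mg is oxidized (anode).
E°cell = −0.73 − (−2.37) = +1.64 V, with n = 6 electrons transferred.
The balanced reaction is 2 Cr³⁺(aq) + 3 Mg(s) → 2 Cr(s) + 3 Mg²⁺(aq), so Q = [Mg²⁺(aq)]^3 / [Cr³⁺(aq)]^2 = 1.02×10^5 and log Q = 5.009.
E = E° − (0.0661/n)·log Q = +1.64 − (0.0661/6)(5.009) = +1.585 V.

+1.585 V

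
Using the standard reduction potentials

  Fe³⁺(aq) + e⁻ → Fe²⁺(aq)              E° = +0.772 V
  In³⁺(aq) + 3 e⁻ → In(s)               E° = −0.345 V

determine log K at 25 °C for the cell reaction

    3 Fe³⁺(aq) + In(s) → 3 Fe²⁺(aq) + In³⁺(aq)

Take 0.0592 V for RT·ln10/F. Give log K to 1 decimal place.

log K = 56.6

The Fe³⁺/Fe²⁺ couple is reduced (cathode); E°cell = +0.772 − (−0.345) = +1.117 V with n = 3.
At equilibrium E = 0, so log K = nE°cell / 0.0592 = (3)(+1.117) / 0.0592 = 56.6.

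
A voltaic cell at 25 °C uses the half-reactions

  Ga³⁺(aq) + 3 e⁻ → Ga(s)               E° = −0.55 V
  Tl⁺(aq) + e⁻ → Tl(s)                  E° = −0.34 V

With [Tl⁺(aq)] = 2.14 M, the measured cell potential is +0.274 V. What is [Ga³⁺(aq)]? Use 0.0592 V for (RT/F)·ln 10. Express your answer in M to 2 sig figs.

Tl⁺/Tl is the cathode (higher E°); E°cell = −0.34 − (−0.55) = +0.21 V with n = 3.
Rearranging E = E° − (0.0592/n)·log Q gives log Q = 3(+0.21 − (+0.274))/0.0592 = −3.243.
The balanced reaction is 3 Tl⁺(aq) + Ga(s) → 3 Tl(s) + Ga³⁺(aq), so Q = [Ga³⁺(aq)] / [Tl⁺(aq)]^3.
Isolating [Ga³⁺(aq)] in Q = 10^{−3.243} yields log [Ga³⁺(aq)] = −2.252, i.e. 0.0056 M.

0.0056 M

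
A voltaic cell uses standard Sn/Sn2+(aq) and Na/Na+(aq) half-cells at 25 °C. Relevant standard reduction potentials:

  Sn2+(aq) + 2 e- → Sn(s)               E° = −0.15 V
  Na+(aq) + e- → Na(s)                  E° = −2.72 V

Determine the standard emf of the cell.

+2.57 V

The Sn²⁺/Sn couple has the higher E°, so Sn ion is reduced (cathode) and Na is oxidized (anode).
E°cell = E°(cathode) − E°(anode) = −0.15 − (−2.72) = +2.57 V.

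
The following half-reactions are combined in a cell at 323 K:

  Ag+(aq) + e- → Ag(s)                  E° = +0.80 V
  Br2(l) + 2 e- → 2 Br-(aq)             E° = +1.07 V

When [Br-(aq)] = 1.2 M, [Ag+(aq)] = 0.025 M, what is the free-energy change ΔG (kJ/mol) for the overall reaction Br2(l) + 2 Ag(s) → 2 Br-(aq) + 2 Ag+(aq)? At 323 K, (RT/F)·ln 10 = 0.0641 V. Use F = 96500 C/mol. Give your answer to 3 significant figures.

The standard cell potential is +1.07 − (+0.80) = +0.27 V, with n = 2 electrons in the balanced equation.
The reaction quotient is [Br-(aq)]^2·[Ag+(aq)]^2 = 0.0009; by Nernst, E = +0.27 − (0.0641/2)(−3.046) = +0.3676 V.
Then ΔG = −nFE = −2 × 96500 × +0.3676 J/mol = −70.9 kJ/mol.

−70.9 kJ/mol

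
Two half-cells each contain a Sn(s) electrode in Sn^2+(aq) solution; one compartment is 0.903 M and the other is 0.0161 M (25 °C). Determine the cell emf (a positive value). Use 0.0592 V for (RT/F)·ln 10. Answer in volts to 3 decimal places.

For a concentration cell E°cell = 0, since both electrodes use the same couple.
The compartment with the higher Sn^2+(aq) concentration (0.903 M) acts as the cathode; ions are reduced there and produced at the dilute (0.0161 M) anode.
With n = 2, Ecell = −(0.0592/2)·log([dilute]/[conc]) = −(0.0592/2)·log(0.0161/0.903) = +0.052 V.

0.052 V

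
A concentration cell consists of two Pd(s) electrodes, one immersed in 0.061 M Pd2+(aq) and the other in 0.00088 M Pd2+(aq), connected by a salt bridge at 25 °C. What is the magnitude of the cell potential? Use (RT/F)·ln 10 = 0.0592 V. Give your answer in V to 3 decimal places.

For a concentration cell E°cell = 0, since both electrodes use the same couple.
The compartment with the higher Pd2+(aq) concentration (0.061 M) acts as the cathode; ions are reduced there and produced at the dilute (0.00088 M) anode.
With n = 2, Ecell = −(0.0592/2)·log([dilute]/[conc]) = −(0.0592/2)·log(0.00088/0.061) = +0.054 V.

0.054 V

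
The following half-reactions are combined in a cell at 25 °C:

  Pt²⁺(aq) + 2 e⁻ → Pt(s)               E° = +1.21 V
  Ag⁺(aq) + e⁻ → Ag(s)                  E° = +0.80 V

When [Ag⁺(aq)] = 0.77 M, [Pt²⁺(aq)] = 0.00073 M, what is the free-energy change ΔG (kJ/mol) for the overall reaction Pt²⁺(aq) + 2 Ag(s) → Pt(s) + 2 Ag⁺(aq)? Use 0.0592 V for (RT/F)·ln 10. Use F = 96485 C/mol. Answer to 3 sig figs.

−62.5 kJ/mol

The standard cell potential is +1.21 − (+0.80) = +0.41 V, with n = 2 electrons in the balanced equation.
The reaction quotient is [Ag⁺(aq)]^2 / [Pt²⁺(aq)] = 812; by Nernst, E = +0.41 − (0.0592/2)(2.910) = +0.3239 V.
ΔG = −nFE = −(2)(96485)(+0.3239) J/mol = −62.5 kJ/mol.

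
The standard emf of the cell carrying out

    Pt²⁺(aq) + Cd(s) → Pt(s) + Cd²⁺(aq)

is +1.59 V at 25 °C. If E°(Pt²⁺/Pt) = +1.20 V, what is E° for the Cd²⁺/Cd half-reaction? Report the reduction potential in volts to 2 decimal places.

−0.39 V

In the reaction as written the Pt²⁺/Pt couple is reduced (cathode) and Cd²⁺/Cd is oxidized (anode), so E°cell = E°(Pt²⁺/Pt) − E°(Cd²⁺/Cd).
E°(Cd²⁺/Cd) = E°(cathode) − E°cell = +1.20 − (+1.59) = −0.39 V.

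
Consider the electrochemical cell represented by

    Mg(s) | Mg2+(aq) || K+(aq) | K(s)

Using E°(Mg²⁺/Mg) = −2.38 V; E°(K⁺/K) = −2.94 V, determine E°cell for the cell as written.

−0.56 V

By convention the left-hand electrode in cell notation is the anode (oxidation) and the right-hand electrode is the cathode (reduction).
E°cell = E°(right) − E°(left) = −2.94 − (−2.38) = −0.56 V.
The negative sign shows that, as written, the cell would require an external voltage to drive the reaction.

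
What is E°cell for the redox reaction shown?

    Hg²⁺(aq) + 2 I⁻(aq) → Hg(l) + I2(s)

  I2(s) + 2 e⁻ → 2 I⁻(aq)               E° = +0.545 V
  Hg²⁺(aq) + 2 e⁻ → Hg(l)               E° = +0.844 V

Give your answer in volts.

In the reaction as written, Hg²⁺(aq) is reduced (cathode) and I2(s) is produced by oxidation at the anode.
E°cell = E°(cathode) − E°(anode) = +0.844 − (+0.545) = +0.299 V.

+0.299 V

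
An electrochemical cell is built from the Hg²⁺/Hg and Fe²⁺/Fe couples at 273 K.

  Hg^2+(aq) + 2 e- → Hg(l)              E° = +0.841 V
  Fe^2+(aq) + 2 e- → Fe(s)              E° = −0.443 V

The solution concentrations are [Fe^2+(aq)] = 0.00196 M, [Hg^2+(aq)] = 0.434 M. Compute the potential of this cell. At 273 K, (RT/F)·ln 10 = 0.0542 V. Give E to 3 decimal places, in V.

+1.348 V

The Hg²⁺/Hg couple has the more positive E°, so it is the cathode; Fe²⁺/Fe is the anode.
E°cell = E°cat − E°an = +0.841 − (−0.443) = +1.284 V; n = 2.
Balancing gives Hg^2+(aq) + Fe(s) → Hg(l) + Fe^2+(aq); hence Q = [Fe^2+(aq)] / [Hg^2+(aq)] = 0.00452 (log Q = −2.345).
By the Nernst equation, E = +1.284 − (0.0542/2)·(−2.345) = +1.348 V.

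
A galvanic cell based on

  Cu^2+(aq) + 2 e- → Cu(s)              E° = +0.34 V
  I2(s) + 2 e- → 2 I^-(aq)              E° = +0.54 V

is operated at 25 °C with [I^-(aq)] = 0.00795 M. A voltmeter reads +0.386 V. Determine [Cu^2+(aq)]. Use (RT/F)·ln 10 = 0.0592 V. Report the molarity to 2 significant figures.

I₂/I⁻ is the cathode (higher E°); E°cell = +0.54 − (+0.34) = +0.20 V with n = 2.
Since E = E° − (0.0592/n)·log Q, log Q = n(E° − E)/0.0592 = −6.284.
Balancing electrons gives I2(s) + Cu(s) → 2 I^-(aq) + Cu^2+(aq); thus Q = [I^-(aq)]^2·[Cu^2+(aq)].
Isolating [Cu^2+(aq)] in Q = 10^{−6.284} yields log [Cu^2+(aq)] = −2.085, i.e. 0.0082 M.

0.0082 M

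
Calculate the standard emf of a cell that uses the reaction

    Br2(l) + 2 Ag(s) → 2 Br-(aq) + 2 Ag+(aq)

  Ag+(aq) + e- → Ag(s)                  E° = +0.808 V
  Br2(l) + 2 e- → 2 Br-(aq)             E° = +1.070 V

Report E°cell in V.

Br2(l) gains electrons, so the Br₂/Br⁻ couple is the cathode; the Ag⁺/Ag couple is the anode.
E°cell = E°(cathode) − E°(anode) = +1.070 − (+0.808) = +0.262 V.
The positive value indicates the reaction is spontaneous as written.

+0.262 V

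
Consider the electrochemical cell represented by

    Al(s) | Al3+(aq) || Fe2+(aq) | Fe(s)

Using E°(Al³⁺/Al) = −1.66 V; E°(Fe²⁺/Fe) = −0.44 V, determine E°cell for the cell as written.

By convention the left-hand electrode in cell notation is the anode (oxidation) and the right-hand electrode is the cathode (reduction).
E°cell = E°(right) − E°(left) = −0.44 − (−1.66) = +1.22 V.

+1.22 V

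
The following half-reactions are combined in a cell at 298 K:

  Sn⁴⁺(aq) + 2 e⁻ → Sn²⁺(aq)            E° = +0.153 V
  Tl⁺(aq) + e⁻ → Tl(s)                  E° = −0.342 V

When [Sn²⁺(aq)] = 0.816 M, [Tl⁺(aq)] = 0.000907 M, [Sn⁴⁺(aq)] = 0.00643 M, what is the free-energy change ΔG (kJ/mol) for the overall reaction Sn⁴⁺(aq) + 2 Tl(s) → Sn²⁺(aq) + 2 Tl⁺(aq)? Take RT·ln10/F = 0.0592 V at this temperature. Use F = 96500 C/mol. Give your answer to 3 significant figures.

−118 kJ/mol

The standard cell potential is +0.153 − (−0.342) = +0.495 V, with n = 2 electrons in the balanced equation.
Q = ([Sn²⁺(aq)]·[Tl⁺(aq)]^2) / [Sn⁴⁺(aq)] = 0.000104, so log Q = −3.981 and E = +0.495 − (0.0592/2)(−3.981) = +0.6128 V.
Then ΔG = −nFE = −2 × 96500 × +0.6128 J/mol = −118 kJ/mol.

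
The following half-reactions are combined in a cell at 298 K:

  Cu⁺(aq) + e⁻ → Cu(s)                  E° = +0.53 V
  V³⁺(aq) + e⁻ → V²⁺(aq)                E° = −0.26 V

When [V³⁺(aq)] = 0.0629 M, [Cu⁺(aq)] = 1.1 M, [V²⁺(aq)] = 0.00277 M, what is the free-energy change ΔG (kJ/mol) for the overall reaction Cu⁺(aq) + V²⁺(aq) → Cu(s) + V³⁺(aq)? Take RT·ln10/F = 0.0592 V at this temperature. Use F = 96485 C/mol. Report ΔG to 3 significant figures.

−68.7 kJ/mol

The standard cell potential is +0.53 − (−0.26) = +0.79 V, with n = 1 electron in the balanced equation.
Here Q = [V³⁺(aq)] / ([Cu⁺(aq)]·[V²⁺(aq)]) = 20.6 (log Q = 1.315), giving E = +0.79 − (0.0592/1)·(1.315) = +0.7122 V.
Then ΔG = −nFE = −1 × 96485 × +0.7122 J/mol = −68.7 kJ/mol.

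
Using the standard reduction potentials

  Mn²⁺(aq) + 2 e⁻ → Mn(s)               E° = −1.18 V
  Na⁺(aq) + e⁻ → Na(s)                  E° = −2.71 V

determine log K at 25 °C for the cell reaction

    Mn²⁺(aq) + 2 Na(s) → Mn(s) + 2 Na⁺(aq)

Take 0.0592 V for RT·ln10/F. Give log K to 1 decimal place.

log K = 51.7

The Mn²⁺/Mn couple is reduced (cathode); E°cell = −1.18 − (−2.71) = +1.53 V with n = 2.
At equilibrium E = 0, so log K = nE°cell / 0.0592 = (2)(+1.53) / 0.0592 = 51.7.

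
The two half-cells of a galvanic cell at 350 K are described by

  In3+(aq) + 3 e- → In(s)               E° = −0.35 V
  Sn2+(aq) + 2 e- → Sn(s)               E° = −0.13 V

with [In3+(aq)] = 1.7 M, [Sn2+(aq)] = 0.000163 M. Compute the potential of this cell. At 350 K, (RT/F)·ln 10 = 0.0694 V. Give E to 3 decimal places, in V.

The Sn²⁺/Sn couple has the more positive E°, so it is the cathode; In³⁺/In is the anode.
E°cell = −0.13 − (−0.35) = +0.22 V, with n = 6 electrons transferred.
Balancing gives 3 Sn2+(aq) + 2 In(s) → 3 Sn(s) + 2 In3+(aq); hence Q = [In3+(aq)]^2 / [Sn2+(aq)]^3 = 6.67×10^11 (log Q = 11.824).
Applying E = E° − (RT ln10/nF)·log Q gives +0.22 − (0.0694/6)(11.824) = +0.083 V.

+0.083 V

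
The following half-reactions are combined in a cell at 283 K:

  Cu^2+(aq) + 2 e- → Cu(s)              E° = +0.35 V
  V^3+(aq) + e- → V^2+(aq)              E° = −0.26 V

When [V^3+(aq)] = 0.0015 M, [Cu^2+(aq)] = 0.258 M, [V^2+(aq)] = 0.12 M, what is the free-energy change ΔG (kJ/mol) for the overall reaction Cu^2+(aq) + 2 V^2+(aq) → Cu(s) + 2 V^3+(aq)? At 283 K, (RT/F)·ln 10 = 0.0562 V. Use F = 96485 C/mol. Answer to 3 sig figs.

−135 kJ/mol

With Cu²⁺/Cu reduced at the cathode, E°cell = +0.35 − (−0.26) = +0.61 V and n = 2.
Here Q = [V^3+(aq)]^2 / ([Cu^2+(aq)]·[V^2+(aq)]^2) = 0.000606 (log Q = −3.218), giving E = +0.61 − (0.0562/2)·(−3.218) = +0.7004 V.
ΔG = −nFE = −(2)(96485)(+0.7004) J/mol = −135 kJ/mol.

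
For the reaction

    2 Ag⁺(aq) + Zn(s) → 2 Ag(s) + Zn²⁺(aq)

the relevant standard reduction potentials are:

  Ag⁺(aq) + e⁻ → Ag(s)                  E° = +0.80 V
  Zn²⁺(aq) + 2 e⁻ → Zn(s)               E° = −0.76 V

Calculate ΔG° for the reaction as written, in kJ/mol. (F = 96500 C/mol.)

−301 kJ/mol

In the reaction as written Ag⁺(aq) is reduced, so the Ag⁺/Ag couple is the cathode and Zn²⁺/Zn is the anode.
E°cell = +0.80 − (−0.76) = +1.56 V; balancing electrons gives n = 2.
ΔG° = −nFE°cell = −(2)(96500)(+1.56) J/mol = −301 kJ/mol.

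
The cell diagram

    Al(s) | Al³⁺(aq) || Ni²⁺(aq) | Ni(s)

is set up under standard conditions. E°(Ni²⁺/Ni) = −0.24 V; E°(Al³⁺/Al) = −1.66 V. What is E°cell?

+1.42 V

By convention the left-hand electrode in cell notation is the anode (oxidation) and the right-hand electrode is the cathode (reduction).
E°cell = E°(right) − E°(left) = −0.24 − (−1.66) = +1.42 V.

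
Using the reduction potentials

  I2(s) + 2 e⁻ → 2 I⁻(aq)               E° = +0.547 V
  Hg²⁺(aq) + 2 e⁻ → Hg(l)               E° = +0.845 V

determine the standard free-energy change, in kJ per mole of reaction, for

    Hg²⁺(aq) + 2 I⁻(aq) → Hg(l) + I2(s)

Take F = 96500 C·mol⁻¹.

−57.5 kJ/mol

In the reaction as written Hg²⁺(aq) is reduced, so the Hg²⁺/Hg couple is the cathode and I₂/I⁻ is the anode.
E°cell = +0.845 − (+0.547) = +0.298 V; balancing electrons gives n = 2.
ΔG° = −nFE°cell = −(2)(96500)(+0.298) J/mol = −57.5 kJ/mol.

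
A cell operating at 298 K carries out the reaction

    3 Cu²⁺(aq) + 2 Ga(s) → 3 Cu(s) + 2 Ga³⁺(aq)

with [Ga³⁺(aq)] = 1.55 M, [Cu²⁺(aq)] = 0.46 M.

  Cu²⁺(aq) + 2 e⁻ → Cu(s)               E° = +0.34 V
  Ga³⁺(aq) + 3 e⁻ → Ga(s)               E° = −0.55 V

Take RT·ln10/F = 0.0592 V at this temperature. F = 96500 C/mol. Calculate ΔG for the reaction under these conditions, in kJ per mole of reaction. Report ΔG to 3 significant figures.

−507 kJ/mol

E°cell = +0.34 − (−0.55) = +0.89 V; the balanced reaction transfers n = 6 electrons.
The reaction quotient is [Ga³⁺(aq)]^2 / [Cu²⁺(aq)]^3 = 24.7; by Nernst, E = +0.89 − (0.0592/6)(1.392) = +0.8763 V.
Finally ΔG = −nFE = −(6)(96500 C/mol)(+0.8763 V) = −507 kJ/mol.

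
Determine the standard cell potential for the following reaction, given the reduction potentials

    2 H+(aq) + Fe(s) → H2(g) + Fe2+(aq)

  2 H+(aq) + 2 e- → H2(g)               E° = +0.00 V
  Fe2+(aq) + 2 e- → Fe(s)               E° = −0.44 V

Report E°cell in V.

In the reaction as written, H+(aq) is reduced (cathode) and Fe2+(aq) is produced by oxidation at the anode.
E°cell = E°(cathode) − E°(anode) = +0.00 − (−0.44) = +0.44 V.

+0.44 V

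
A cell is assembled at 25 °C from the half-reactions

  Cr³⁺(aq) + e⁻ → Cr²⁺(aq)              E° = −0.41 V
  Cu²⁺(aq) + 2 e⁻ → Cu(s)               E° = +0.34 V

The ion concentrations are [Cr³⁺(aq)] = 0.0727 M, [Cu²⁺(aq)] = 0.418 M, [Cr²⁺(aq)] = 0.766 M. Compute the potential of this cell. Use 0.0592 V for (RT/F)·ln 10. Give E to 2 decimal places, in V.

+0.80 V

Cu²⁺/Cu is reduced (cathode, E° = +0.34 V) and Cr³⁺/Cr²⁺ is oxidized (anode).
E°cell = +0.34 − (−0.41) = +0.75 V, with n = 2 electrons transferred.
The balanced reaction is Cu²⁺(aq) + 2 Cr²⁺(aq) → Cu(s) + 2 Cr³⁺(aq), so Q = [Cr³⁺(aq)]^2 / ([Cu²⁺(aq)]·[Cr²⁺(aq)]^2) = 0.0215 and log Q = −1.667.
E = E° − (0.0592/n)·log Q = +0.75 − (0.0592/2)(−1.667) = +0.80 V.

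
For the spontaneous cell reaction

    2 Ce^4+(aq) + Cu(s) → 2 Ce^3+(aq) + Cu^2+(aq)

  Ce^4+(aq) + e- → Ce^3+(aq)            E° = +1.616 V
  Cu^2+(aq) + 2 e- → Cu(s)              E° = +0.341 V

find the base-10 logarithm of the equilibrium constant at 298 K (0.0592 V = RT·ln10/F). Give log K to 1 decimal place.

The Ce⁴⁺/Ce³⁺ couple is reduced (cathode); E°cell = +1.616 − (+0.341) = +1.275 V with n = 2.
At equilibrium E = 0, so log K = nE°cell / 0.0592 = (2)(+1.275) / 0.0592 = 43.1.

log K = 43.1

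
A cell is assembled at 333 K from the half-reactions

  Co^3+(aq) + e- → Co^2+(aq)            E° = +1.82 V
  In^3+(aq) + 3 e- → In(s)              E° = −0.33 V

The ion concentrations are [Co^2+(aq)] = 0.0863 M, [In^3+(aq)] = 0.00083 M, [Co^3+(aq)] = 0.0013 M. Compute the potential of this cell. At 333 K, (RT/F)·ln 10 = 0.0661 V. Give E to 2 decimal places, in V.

Co³⁺/Co²⁺ is reduced (cathode, E° = +1.82 V) and In³⁺/In is oxidized (anode).
E°cell = +1.82 − (−0.33) = +2.15 V, with n = 3 electrons transferred.
For the overall reaction 3 Co^3+(aq) + In(s) → 3 Co^2+(aq) + In^3+(aq), Q = ([Co^2+(aq)]^3·[In^3+(aq)]) / [Co^3+(aq)]^3 = 243, giving log Q = 2.385.
E = E° − (0.0661/n)·log Q = +2.15 − (0.0661/3)(2.385) = +2.10 V.

+2.10 V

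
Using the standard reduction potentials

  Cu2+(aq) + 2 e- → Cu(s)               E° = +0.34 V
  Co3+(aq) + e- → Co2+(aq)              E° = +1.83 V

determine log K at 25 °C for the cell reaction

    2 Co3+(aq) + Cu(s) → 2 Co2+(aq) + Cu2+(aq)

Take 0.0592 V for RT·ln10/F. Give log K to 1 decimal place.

log K = 50.3

The Co³⁺/Co²⁺ couple is reduced (cathode); E°cell = +1.83 − (+0.34) = +1.49 V with n = 2.
At equilibrium E = 0, so log K = nE°cell / 0.0592 = (2)(+1.49) / 0.0592 = 50.3.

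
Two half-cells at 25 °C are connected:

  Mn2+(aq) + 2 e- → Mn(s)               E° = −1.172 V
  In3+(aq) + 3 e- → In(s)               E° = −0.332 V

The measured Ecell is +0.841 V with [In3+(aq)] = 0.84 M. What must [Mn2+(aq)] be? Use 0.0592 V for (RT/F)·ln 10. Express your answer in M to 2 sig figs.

In³⁺/In is the cathode (higher E°); E°cell = −0.332 − (−1.172) = +0.840 V with n = 6.
Rearranging E = E° − (0.0592/n)·log Q gives log Q = 6(+0.840 − (+0.841))/0.0592 = −0.101.
The balanced reaction is 2 In3+(aq) + 3 Mn(s) → 2 In(s) + 3 Mn2+(aq), so Q = [Mn2+(aq)]^3 / [In3+(aq)]^2.
Isolating [Mn2+(aq)] in Q = 10^{−0.101} yields log [Mn2+(aq)] = −0.084, i.e. 0.82 M.

0.82 M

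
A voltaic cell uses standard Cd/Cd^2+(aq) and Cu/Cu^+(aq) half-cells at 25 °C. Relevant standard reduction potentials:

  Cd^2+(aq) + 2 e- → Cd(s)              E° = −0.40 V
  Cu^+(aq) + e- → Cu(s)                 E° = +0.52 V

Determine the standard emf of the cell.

+0.92 V

The Cu⁺/Cu couple has the higher E°, so Cu ion is reduced (cathode) and Cd is oxidized (anode).
E°cell = E°(cathode) − E°(anode) = +0.52 − (−0.40) = +0.92 V.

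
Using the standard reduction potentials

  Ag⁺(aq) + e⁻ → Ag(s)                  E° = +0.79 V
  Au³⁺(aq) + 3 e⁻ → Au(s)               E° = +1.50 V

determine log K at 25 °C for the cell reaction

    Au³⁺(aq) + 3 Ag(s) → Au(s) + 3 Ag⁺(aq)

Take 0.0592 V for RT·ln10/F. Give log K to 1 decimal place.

The Au³⁺/Au couple is reduced (cathode); E°cell = +1.50 − (+0.79) = +0.71 V with n = 3.
At equilibrium E = 0, so log K = nE°cell / 0.0592 = (3)(+0.71) / 0.0592 = 36.0.

log K = 36.0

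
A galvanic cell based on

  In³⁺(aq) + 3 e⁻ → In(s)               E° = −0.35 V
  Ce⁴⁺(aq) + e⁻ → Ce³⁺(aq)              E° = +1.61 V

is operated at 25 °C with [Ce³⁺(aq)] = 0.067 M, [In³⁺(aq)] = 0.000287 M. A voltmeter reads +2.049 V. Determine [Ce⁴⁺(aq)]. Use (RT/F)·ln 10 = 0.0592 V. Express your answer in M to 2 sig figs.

0.14 M

Ce⁴⁺/Ce³⁺ is the cathode (higher E°); E°cell = +1.61 − (−0.35) = +1.96 V with n = 3.
Since E = E° − (0.0592/n)·log Q, log Q = n(E° − E)/0.0592 = −4.510.
The balanced reaction is 3 Ce⁴⁺(aq) + In(s) → 3 Ce³⁺(aq) + In³⁺(aq), so Q = ([Ce³⁺(aq)]^3·[In³⁺(aq)]) / [Ce⁴⁺(aq)]^3.
Isolating [Ce⁴⁺(aq)] in Q = 10^{−4.510} yields log [Ce⁴⁺(aq)] = −0.851, i.e. 0.14 M.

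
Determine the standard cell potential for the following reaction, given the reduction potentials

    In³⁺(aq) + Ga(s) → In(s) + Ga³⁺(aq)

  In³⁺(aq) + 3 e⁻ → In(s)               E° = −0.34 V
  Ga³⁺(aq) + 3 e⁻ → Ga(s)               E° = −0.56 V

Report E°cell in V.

In³⁺(aq) gains electrons, so the In³⁺/In couple is the cathode; the Ga³⁺/Ga couple is the anode.
E°cell = E°(cathode) − E°(anode) = −0.34 − (−0.56) = +0.22 V.

+0.22 V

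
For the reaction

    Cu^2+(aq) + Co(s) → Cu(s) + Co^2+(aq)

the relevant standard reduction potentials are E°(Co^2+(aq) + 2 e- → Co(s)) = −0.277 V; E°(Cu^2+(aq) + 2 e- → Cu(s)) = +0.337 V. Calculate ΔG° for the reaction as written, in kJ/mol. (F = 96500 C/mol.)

In the reaction as written Cu^2+(aq) is reduced, so the Cu²⁺/Cu couple is the cathode and Co²⁺/Co is the anode.
E°cell = +0.337 − (−0.277) = +0.614 V; balancing electrons gives n = 2.
ΔG° = −nFE°cell = −(2)(96500)(+0.614) J/mol = −119 kJ/mol.

−119 kJ/mol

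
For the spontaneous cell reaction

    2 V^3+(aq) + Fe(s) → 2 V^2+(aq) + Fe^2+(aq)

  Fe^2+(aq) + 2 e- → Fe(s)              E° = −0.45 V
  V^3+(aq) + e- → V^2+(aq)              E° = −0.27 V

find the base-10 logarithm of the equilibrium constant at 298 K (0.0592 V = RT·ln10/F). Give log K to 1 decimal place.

The V³⁺/V²⁺ couple is reduced (cathode); E°cell = −0.27 − (−0.45) = +0.18 V with n = 2.
At equilibrium E = 0, so log K = nE°cell / 0.0592 = (2)(+0.18) / 0.0592 = 6.1.

log K = 6.1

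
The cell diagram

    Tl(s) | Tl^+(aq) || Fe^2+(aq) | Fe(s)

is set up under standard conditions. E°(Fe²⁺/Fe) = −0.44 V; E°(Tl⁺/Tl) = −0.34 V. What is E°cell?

−0.10 V

By convention the left-hand electrode in cell notation is the anode (oxidation) and the right-hand electrode is the cathode (reduction).
E°cell = E°(right) − E°(left) = −0.44 − (−0.34) = −0.10 V.
The negative sign shows that, as written, the cell would require an external voltage to drive the reaction.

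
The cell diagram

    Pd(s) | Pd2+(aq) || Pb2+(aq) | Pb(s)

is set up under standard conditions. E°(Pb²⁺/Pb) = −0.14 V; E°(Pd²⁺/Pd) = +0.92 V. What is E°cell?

−1.06 V

By convention the left-hand electrode in cell notation is the anode (oxidation) and the right-hand electrode is the cathode (reduction).
E°cell = E°(right) − E°(left) = −0.14 − (+0.92) = −1.06 V.
The negative sign shows that, as written, the cell would require an external voltage to drive the reaction.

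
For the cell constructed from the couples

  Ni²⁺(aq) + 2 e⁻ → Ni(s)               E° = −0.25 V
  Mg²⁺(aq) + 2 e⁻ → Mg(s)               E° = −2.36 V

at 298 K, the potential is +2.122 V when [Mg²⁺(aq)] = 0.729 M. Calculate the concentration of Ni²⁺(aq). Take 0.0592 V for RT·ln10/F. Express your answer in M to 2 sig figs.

1.9 M

With Ni²⁺/Ni at the cathode and Mg²⁺/Mg at the anode, E°cell = −0.25 − (−2.36) = +2.11 V (n = 2).
Since E = E° − (0.0592/n)·log Q, log Q = n(E° − E)/0.0592 = −0.405.
The balanced reaction is Ni²⁺(aq) + Mg(s) → Ni(s) + Mg²⁺(aq), so Q = [Mg²⁺(aq)] / [Ni²⁺(aq)].
Solving for the unknown gives log [Ni²⁺(aq)] = 0.268, so [Ni²⁺(aq)] ≈ 1.9 M.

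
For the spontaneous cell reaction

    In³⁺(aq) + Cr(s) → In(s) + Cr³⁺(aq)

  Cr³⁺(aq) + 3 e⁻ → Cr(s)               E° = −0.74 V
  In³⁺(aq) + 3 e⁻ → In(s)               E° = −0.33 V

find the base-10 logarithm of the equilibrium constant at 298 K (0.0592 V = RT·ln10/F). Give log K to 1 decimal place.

The In³⁺/In couple is reduced (cathode); E°cell = −0.33 − (−0.74) = +0.41 V with n = 3.
At equilibrium E = 0, so log K = nE°cell / 0.0592 = (3)(+0.41) / 0.0592 = 20.8.

log K = 20.8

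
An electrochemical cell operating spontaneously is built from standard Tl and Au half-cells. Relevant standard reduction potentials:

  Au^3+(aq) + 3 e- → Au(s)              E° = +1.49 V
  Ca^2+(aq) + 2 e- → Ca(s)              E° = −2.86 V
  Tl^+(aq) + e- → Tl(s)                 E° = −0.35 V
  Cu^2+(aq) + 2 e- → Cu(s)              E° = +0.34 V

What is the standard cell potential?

Of the two couples in this cell, the one with the more positive reduction potential is reduced at the cathode: here that is Au³⁺/Au (+1.49 V); Tl⁺/Tl (−0.35 V) is the anode.
E°cell = E°(cathode) − E°(anode) = +1.49 − (−0.35) = +1.84 V.

+1.84 V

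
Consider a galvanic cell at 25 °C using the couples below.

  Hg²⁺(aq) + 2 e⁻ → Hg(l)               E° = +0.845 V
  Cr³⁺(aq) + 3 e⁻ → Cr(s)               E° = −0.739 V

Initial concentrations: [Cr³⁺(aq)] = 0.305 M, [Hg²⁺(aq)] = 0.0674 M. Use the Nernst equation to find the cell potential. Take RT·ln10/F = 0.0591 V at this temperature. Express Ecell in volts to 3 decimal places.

+1.560 V

The Hg²⁺/Hg couple has the more positive E°, so it is the cathode; Cr³⁺/Cr is the anode.
E°cell = E°cat − E°an = +0.845 − (−0.739) = +1.584 V; n = 6.
The balanced reaction is 3 Hg²⁺(aq) + 2 Cr(s) → 3 Hg(l) + 2 Cr³⁺(aq), so Q = [Cr³⁺(aq)]^2 / [Hg²⁺(aq)]^3 = 304 and log Q = 2.483.
E = E° − (0.0591/n)·log Q = +1.584 − (0.0591/6)(2.483) = +1.560 V.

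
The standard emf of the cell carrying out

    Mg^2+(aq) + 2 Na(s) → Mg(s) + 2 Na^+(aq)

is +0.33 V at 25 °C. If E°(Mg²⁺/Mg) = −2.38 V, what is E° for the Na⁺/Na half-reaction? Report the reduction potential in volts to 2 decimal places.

−2.71 V

In the reaction as written the Mg²⁺/Mg couple is reduced (cathode) and Na⁺/Na is oxidized (anode), so E°cell = E°(Mg²⁺/Mg) − E°(Na⁺/Na).
E°(Na⁺/Na) = E°(cathode) − E°cell = −2.38 − (+0.33) = −2.71 V.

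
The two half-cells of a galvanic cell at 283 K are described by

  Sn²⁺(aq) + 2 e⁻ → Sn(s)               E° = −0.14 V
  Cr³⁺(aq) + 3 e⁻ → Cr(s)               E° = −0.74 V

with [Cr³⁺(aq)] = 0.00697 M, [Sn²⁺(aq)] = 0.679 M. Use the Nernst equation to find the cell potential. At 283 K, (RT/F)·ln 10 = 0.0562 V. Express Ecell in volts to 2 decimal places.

Since E°(Sn²⁺/Sn) > E°(Cr³⁺/Cr), Sn²⁺/Sn serves as the cathode.
The standard potential is −0.14 − (−0.74) = +0.60 V and the balanced reaction transfers n = 6 electrons.
For the overall reaction 3 Sn²⁺(aq) + 2 Cr(s) → 3 Sn(s) + 2 Cr³⁺(aq), Q = [Cr³⁺(aq)]^2 / [Sn²⁺(aq)]^3 = 0.000155, giving log Q = −3.809.
Applying E = E° − (RT ln10/nF)·log Q gives +0.60 − (0.0562/6)(−3.809) = +0.64 V.

+0.64 V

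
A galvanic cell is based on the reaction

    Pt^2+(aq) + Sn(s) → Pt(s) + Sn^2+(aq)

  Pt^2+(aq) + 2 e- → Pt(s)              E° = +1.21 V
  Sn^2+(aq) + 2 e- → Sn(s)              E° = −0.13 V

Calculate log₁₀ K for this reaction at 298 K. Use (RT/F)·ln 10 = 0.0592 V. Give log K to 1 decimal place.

log K = 45.3

The Pt²⁺/Pt couple is reduced (cathode); E°cell = +1.21 − (−0.13) = +1.34 V with n = 2.
At equilibrium E = 0, so log K = nE°cell / 0.0592 = (2)(+1.34) / 0.0592 = 45.3.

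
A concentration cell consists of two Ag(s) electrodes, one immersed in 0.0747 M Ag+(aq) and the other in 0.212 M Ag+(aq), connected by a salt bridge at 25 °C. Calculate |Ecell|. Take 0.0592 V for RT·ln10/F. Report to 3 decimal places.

For a concentration cell E°cell = 0, since both electrodes use the same couple.
The compartment with the higher Ag+(aq) concentration (0.212 M) acts as the cathode; ions are reduced there and produced at the dilute (0.0747 M) anode.
With n = 1, Ecell = −(0.0592/1)·log([dilute]/[conc]) = −(0.0592/1)·log(0.0747/0.212) = +0.027 V.

0.027 V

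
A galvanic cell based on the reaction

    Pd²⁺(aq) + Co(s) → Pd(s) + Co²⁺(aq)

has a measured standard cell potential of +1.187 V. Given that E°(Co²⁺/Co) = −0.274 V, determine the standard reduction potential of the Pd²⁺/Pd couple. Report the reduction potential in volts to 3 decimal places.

+0.913 V

In the reaction as written the Pd²⁺/Pd couple is reduced (cathode) and Co²⁺/Co is oxidized (anode), so E°cell = E°(Pd²⁺/Pd) − E°(Co²⁺/Co).
E°(Pd²⁺/Pd) = E°cell + E°(anode) = +1.187 + (−0.274) = +0.913 V.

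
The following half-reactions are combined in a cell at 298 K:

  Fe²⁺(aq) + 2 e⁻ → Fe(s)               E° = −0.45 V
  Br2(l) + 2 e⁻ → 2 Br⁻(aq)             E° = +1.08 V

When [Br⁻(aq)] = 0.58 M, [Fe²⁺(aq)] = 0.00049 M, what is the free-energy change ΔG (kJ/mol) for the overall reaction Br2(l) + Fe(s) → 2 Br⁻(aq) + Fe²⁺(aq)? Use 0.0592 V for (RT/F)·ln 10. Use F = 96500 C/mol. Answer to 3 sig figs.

With Br₂/Br⁻ reduced at the cathode, E°cell = +1.08 − (−0.45) = +1.53 V and n = 2.
The reaction quotient is [Br⁻(aq)]^2·[Fe²⁺(aq)] = 0.000165; by Nernst, E = +1.53 − (0.0592/2)(−3.783) = +1.6420 V.
Finally ΔG = −nFE = −(2)(96500 C/mol)(+1.6420 V) = −317 kJ/mol.

−317 kJ/mol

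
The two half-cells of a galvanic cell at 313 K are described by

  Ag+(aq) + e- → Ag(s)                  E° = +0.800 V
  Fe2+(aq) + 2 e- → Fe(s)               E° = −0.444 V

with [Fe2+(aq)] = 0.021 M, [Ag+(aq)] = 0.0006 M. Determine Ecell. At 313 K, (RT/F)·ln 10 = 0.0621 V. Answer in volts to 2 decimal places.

Since E°(Ag⁺/Ag) > E°(Fe²⁺/Fe), Ag⁺/Ag serves as the cathode.
E°cell = E°cat − E°an = +0.800 − (−0.444) = +1.244 V; n = 2.
Balancing gives 2 Ag+(aq) + Fe(s) → 2 Ag(s) + Fe2+(aq); hence Q = [Fe2+(aq)] / [Ag+(aq)]^2 = 5.83×10^4 (log Q = 4.766).
Applying E = E° − (RT ln10/nF)·log Q gives +1.244 − (0.0621/2)(4.766) = +1.10 V.

+1.10 V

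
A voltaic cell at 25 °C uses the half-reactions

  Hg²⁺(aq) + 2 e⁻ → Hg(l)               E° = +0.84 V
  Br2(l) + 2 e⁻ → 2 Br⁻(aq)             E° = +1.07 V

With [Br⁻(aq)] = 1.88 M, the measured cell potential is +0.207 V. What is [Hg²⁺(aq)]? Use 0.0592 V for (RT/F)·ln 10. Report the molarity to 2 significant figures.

The Br₂/Br⁻ couple has the larger reduction potential, so it is the cathode: E°cell = +1.07 − (+0.84) = +0.23 V and n = 2.
Since E = E° − (0.0592/n)·log Q, log Q = n(E° − E)/0.0592 = 0.777.
The balanced reaction is Br2(l) + Hg(l) → 2 Br⁻(aq) + Hg²⁺(aq), so Q = [Br⁻(aq)]^2·[Hg²⁺(aq)].
Substituting the known concentrations and solving, log [Hg²⁺(aq)] = 0.229 and [Hg²⁺(aq)] = 1.7 M.

1.7 M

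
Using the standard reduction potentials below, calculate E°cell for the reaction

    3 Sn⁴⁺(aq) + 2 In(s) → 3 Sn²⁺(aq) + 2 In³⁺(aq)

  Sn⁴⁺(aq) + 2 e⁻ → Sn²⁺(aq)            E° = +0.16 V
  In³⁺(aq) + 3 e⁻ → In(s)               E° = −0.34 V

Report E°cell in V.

Sn⁴⁺(aq) gains electrons, so the Sn⁴⁺/Sn²⁺ couple is the cathode; the In³⁺/In couple is the anode.
E°cell = E°(cathode) − E°(anode) = +0.16 − (−0.34) = +0.50 V.
The positive value indicates the reaction is spontaneous as written.

+0.50 V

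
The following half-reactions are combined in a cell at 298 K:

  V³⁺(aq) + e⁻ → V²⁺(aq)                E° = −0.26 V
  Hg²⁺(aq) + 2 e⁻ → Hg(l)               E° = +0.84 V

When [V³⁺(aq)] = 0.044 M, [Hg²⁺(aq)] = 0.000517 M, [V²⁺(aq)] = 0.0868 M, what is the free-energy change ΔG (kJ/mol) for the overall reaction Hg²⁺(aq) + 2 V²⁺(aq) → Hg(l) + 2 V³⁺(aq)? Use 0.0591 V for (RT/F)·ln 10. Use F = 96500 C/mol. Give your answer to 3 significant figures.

With Hg²⁺/Hg reduced at the cathode, E°cell = +0.84 − (−0.26) = +1.10 V and n = 2.
Here Q = [V³⁺(aq)]^2 / ([Hg²⁺(aq)]·[V²⁺(aq)]^2) = 497 (log Q = 2.696), giving E = +1.10 − (0.0591/2)·(2.696) = +1.0203 V.
ΔG = −nFE = −(2)(96500)(+1.0203) J/mol = −197 kJ/mol.

−197 kJ/mol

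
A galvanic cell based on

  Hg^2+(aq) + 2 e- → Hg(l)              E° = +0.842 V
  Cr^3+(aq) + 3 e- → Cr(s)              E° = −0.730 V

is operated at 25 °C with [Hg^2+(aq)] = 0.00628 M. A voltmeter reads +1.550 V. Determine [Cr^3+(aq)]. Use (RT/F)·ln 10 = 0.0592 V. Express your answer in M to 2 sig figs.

0.0065 M

With Hg²⁺/Hg at the cathode and Cr³⁺/Cr at the anode, E°cell = +0.842 − (−0.730) = +1.572 V (n = 6).
Since E = E° − (0.0592/n)·log Q, log Q = n(E° − E)/0.0592 = 2.230.
For 3 Hg^2+(aq) + 2 Cr(s) → 3 Hg(l) + 2 Cr^3+(aq), the reaction quotient is Q = [Cr^3+(aq)]^2 / [Hg^2+(aq)]^3.
Isolating [Cr^3+(aq)] in Q = 10^{2.230} yields log [Cr^3+(aq)] = −2.188, i.e. 0.0065 M.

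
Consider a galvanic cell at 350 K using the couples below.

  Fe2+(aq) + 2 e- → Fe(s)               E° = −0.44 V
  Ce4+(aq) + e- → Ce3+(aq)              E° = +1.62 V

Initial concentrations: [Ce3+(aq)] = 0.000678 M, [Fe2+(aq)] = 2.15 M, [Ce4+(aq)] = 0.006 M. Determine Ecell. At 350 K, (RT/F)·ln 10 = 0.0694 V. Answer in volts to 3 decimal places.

The Ce⁴⁺/Ce³⁺ couple has the more positive E°, so it is the cathode; Fe²⁺/Fe is the anode.
E°cell = +1.62 − (−0.44) = +2.06 V, with n = 2 electrons transferred.
Balancing gives 2 Ce4+(aq) + Fe(s) → 2 Ce3+(aq) + Fe2+(aq); hence Q = ([Ce3+(aq)]^2·[Fe2+(aq)]) / [Ce4+(aq)]^2 = 0.0275 (log Q = −1.561).
By the Nernst equation, E = +2.06 − (0.0694/2)·(−1.561) = +2.114 V.

+2.114 V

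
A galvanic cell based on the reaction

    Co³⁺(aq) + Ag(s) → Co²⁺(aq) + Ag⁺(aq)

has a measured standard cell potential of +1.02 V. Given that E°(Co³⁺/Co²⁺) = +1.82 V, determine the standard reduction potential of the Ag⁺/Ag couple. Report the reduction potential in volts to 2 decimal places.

In the reaction as written the Co³⁺/Co²⁺ couple is reduced (cathode) and Ag⁺/Ag is oxidized (anode), so E°cell = E°(Co³⁺/Co²⁺) − E°(Ag⁺/Ag).
E°(Ag⁺/Ag) = E°(cathode) − E°cell = +1.82 − (+1.02) = +0.80 V.

+0.80 V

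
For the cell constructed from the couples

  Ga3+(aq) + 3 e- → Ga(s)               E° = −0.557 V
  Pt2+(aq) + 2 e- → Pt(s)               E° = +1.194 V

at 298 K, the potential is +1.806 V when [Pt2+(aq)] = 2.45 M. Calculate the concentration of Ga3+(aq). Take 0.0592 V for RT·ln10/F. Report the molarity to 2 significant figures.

The Pt²⁺/Pt couple has the larger reduction potential, so it is the cathode: E°cell = +1.194 − (−0.557) = +1.751 V and n = 6.
From the Nernst equation, log Q = n(E° − E)/0.0592 = 6·(+1.751 − (+1.806))/0.0592 = −5.574.
For 3 Pt2+(aq) + 2 Ga(s) → 3 Pt(s) + 2 Ga3+(aq), the reaction quotient is Q = [Ga3+(aq)]^2 / [Pt2+(aq)]^3.
Isolating [Ga3+(aq)] in Q = 10^{−5.574} yields log [Ga3+(aq)] = −2.203, i.e. 0.0063 M.

0.0063 M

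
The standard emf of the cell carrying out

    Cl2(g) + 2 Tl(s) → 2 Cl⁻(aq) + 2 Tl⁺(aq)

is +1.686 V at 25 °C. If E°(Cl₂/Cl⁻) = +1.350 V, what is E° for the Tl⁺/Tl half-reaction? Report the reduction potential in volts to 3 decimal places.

−0.336 V

In the reaction as written the Cl₂/Cl⁻ couple is reduced (cathode) and Tl⁺/Tl is oxidized (anode), so E°cell = E°(Cl₂/Cl⁻) − E°(Tl⁺/Tl).
E°(Tl⁺/Tl) = E°(cathode) − E°cell = +1.350 − (+1.686) = −0.336 V.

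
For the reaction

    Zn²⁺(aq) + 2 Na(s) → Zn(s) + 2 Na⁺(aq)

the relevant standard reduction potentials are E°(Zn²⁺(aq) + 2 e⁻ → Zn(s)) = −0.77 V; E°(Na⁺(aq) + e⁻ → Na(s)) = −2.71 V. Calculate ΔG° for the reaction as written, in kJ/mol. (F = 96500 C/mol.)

−374 kJ/mol

In the reaction as written Zn²⁺(aq) is reduced, so the Zn²⁺/Zn couple is the cathode and Na⁺/Na is the anode.
E°cell = −0.77 − (−2.71) = +1.94 V; balancing electrons gives n = 2.
ΔG° = −nFE°cell = −(2)(96500)(+1.94) J/mol = −374 kJ/mol.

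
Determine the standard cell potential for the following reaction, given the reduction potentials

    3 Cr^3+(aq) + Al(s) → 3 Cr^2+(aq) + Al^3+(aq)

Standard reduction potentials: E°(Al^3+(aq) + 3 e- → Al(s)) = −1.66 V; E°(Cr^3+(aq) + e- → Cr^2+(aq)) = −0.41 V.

+1.25 V

Cr^3+(aq) gains electrons, so the Cr³⁺/Cr²⁺ couple is the cathode; the Al³⁺/Al couple is the anode.
E°cell = E°(cathode) − E°(anode) = −0.41 − (−1.66) = +1.25 V.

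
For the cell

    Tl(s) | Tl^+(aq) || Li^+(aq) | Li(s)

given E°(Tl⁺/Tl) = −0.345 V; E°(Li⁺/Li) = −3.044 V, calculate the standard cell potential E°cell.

By convention the left-hand electrode in cell notation is the anode (oxidation) and the right-hand electrode is the cathode (reduction).
E°cell = E°(right) − E°(left) = −3.044 − (−0.345) = −2.699 V.
The negative sign shows that, as written, the cell would require an external voltage to drive the reaction.

−2.699 V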